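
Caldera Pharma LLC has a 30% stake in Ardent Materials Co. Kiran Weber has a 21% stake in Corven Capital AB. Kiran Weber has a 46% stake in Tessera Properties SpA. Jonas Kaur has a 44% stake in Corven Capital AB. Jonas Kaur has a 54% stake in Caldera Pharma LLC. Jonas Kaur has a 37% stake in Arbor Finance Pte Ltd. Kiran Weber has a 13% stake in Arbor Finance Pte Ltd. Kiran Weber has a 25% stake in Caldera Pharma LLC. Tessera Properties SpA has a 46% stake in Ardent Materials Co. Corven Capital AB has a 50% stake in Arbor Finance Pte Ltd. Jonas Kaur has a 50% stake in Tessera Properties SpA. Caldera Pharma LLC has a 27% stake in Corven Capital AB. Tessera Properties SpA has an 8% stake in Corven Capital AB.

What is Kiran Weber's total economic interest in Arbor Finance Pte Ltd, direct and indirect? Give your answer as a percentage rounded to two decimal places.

28.72%

Kiran reaches Arbor along 4 paths.
Direct stake: 13% = 13%.
Via Caldera → Corven: 25% × 27% × 50% = 3.375%.
Via Tessera → Corven: 46% × 8% × 50% = 1.84%.
Via Corven: 21% × 50% = 10.5%.
Total: 13% + 3.375% + 1.84% + 10.5% = 28.715%.
Rounded: 28.72%.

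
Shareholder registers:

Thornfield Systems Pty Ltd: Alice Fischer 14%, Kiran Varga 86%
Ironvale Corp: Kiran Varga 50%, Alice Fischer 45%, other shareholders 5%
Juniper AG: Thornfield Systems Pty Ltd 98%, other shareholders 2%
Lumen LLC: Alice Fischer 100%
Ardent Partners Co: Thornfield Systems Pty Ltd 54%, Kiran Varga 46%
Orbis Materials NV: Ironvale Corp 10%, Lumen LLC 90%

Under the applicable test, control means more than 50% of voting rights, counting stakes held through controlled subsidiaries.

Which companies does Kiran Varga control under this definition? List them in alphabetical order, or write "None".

Ardent Partners Co, Juniper AG, Thornfield Systems Pty Ltd

Kiran holds 86% of Thornfield, so Kiran controls Thornfield.
Thornfield holds 98% of Juniper, so Kiran controls Juniper.
Thornfield and Kiran together hold 54% + 46% = 100% of Ardent, so Kiran controls Ardent.
No other company's threshold is met.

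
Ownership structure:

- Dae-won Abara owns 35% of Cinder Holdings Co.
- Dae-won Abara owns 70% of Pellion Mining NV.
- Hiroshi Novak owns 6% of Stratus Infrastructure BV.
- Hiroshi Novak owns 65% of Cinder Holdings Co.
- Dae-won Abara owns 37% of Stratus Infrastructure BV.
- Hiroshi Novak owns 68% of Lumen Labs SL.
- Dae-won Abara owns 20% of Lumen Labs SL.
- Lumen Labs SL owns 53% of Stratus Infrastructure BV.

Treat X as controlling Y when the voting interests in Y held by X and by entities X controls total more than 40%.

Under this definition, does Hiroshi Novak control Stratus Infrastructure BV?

Yes

Hiroshi holds 68% of Lumen, so Hiroshi controls Lumen.
Lumen and Hiroshi together hold 53% + 6% = 59% of Stratus, so Hiroshi controls Stratus.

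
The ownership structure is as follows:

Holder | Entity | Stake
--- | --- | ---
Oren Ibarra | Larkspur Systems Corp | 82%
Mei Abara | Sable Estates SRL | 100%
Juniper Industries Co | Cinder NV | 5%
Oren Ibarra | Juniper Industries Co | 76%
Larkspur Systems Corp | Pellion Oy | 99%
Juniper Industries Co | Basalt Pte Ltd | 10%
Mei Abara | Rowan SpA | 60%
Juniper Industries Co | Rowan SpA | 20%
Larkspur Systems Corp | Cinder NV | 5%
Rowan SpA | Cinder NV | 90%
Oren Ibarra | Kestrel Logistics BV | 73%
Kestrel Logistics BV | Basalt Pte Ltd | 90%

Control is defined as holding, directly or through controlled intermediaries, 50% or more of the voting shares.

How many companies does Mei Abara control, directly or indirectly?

Mei holds 60% of Rowan, so Mei controls Rowan.
Mei holds 100% of Sable, so Mei controls Sable.
Rowan holds 90% of Cinder, so Mei controls Cinder.
No other company's threshold is met.
Mei controls 3 companies.

3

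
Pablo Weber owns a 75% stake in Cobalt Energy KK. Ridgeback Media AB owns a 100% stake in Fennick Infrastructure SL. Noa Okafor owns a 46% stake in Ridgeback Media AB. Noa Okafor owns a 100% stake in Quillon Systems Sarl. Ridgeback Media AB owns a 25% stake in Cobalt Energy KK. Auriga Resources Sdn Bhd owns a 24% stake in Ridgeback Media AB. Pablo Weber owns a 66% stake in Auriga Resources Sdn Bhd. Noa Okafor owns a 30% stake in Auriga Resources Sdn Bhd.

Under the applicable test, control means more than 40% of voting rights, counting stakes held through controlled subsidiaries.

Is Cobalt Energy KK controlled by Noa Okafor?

No

Noa holds 46% of Ridgeback, so Noa controls Ridgeback.
Ridgeback holds 100% of Fennick, so Noa controls Fennick.
Noa holds 100% of Quillon, so Noa controls Quillon.
In Cobalt, Noa's side holds only 25%, not > 40%.
So Noa does not control Cobalt.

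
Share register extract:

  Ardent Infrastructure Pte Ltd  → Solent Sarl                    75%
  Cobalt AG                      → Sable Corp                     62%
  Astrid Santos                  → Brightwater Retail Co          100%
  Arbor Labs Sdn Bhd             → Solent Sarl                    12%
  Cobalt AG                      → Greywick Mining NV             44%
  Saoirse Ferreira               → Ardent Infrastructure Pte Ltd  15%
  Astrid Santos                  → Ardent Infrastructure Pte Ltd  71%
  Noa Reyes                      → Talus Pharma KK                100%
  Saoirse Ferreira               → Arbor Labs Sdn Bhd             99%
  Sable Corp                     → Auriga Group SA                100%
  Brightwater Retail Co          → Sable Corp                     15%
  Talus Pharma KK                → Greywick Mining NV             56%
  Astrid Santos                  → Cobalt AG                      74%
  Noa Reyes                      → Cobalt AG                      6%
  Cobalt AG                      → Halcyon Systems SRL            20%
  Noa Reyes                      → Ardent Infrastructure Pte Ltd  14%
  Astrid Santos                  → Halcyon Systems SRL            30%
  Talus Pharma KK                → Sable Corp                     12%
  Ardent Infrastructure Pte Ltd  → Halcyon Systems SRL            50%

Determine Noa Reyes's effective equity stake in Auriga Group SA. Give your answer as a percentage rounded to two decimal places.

Noa reaches Auriga along 2 paths.
Via Talus → Sable: 100% × 12% × 100% = 12%.
Via Cobalt → Sable: 6% × 62% × 100% = 3.72%.
Total: 12% + 3.72% = 15.72%.

15.72%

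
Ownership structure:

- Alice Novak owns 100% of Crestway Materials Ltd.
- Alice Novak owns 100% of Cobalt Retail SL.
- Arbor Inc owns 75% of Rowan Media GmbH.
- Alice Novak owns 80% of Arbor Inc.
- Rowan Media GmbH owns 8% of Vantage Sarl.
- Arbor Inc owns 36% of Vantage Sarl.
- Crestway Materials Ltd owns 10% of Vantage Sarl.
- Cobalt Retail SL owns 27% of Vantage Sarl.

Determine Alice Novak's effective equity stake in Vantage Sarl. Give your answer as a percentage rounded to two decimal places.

Alice reaches Vantage along 4 paths.
Via Arbor: 80% × 36% = 28.8%.
Via Cobalt: 100% × 27% = 27%.
Via Crestway: 100% × 10% = 10%.
Via Arbor → Rowan: 80% × 75% × 8% = 4.8%.
Total: 28.8% + 27% + 10% + 4.8% = 70.6%.
Rounded: 70.60%.

70.60%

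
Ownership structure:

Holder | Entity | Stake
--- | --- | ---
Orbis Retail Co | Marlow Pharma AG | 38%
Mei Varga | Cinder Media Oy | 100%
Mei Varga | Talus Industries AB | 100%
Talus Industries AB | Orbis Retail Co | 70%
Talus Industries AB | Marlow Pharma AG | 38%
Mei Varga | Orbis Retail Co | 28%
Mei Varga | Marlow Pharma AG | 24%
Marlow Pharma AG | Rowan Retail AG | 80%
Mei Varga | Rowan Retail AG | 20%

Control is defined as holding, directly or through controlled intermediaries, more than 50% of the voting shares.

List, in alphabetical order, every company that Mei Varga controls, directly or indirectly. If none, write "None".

Mei holds 100% of Talus, so Mei controls Talus.
Talus and Mei together hold 70% + 28% = 98% of Orbis, so Mei controls Orbis.
Mei holds 100% of Cinder, so Mei controls Cinder.
Talus and Mei and Orbis together hold 38% + 24% + 38% = 100% of Marlow, so Mei controls Marlow.
Mei and Marlow together hold 20% + 80% = 100% of Rowan, so Mei controls Rowan.

Cinder Media Oy, Marlow Pharma AG, Orbis Retail Co, Rowan Retail AG, Talus Industries AB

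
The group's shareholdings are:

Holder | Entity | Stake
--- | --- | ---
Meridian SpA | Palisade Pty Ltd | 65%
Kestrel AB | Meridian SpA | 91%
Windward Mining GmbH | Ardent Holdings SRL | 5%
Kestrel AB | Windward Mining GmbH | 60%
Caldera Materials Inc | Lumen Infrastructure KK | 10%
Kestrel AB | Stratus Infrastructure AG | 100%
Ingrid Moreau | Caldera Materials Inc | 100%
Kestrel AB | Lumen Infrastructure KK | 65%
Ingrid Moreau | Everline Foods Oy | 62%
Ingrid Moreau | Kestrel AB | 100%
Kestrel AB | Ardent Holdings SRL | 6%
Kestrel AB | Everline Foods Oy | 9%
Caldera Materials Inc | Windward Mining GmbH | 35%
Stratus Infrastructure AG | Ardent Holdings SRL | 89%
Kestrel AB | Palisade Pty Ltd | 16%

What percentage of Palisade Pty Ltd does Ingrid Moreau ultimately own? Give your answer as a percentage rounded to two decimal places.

75.15%

Ingrid reaches Palisade along 2 paths.
Via Kestrel: 100% × 16% = 16%.
Via Kestrel → Meridian: 100% × 91% × 65% = 59.15%.
Total: 16% + 59.15% = 75.15%.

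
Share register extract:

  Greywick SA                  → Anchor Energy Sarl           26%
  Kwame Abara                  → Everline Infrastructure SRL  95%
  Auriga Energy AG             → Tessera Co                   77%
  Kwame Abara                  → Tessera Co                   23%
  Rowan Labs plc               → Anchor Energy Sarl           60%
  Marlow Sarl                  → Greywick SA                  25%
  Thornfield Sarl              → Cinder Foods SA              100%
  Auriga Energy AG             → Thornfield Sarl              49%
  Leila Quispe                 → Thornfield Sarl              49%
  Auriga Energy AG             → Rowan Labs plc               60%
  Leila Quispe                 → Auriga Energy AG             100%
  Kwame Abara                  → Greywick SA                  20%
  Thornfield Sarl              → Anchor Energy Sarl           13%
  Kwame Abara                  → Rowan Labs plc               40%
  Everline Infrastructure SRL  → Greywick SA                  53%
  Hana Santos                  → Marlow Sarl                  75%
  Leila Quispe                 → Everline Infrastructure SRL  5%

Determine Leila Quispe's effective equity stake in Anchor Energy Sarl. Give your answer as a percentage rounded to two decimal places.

Leila reaches Anchor along 4 paths.
Via Auriga → Rowan: 100% × 60% × 60% = 36%.
Via Everline → Greywick: 5% × 53% × 26% = 0.689%.
Via Auriga → Thornfield: 100% × 49% × 13% = 6.37%.
Via Thornfield: 49% × 13% = 6.37%.
Total: 36% + 0.689% + 6.37% + 6.37% = 49.429%.
Rounded: 49.43%.

49.43%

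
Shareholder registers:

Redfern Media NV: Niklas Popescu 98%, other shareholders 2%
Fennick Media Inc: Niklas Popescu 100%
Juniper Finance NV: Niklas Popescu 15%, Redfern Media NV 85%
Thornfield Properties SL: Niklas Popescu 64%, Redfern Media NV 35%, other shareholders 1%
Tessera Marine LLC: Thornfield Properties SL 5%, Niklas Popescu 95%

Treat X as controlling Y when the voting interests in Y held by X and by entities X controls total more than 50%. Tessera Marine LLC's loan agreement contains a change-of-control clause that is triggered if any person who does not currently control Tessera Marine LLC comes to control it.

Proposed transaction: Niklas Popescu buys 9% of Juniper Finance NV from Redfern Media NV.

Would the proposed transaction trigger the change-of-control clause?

No

The purchase adds only to Niklas's holdings (Redfern's stake shrinks), so Niklas is the only person who could newly come to control Tessera.
Niklas holds 98% of Redfern, so Niklas controls Redfern.
Niklas and Redfern together hold 64% + 35% = 99% of Thornfield, so Niklas controls Thornfield.
Thornfield and Niklas together hold 5% + 95% = 100% of Tessera, so Niklas controls Tessera.
So Niklas already controls Tessera before the transaction.
After the purchase, Niklas's direct stake in Juniper rises to 15% + 9% = 24%, and Redfern's stake falls to 76%.
Niklas controlled Tessera already, so this is not a new person acquiring control; every other person's position is unchanged or reduced.
No new person acquires control, so the clause is not triggered.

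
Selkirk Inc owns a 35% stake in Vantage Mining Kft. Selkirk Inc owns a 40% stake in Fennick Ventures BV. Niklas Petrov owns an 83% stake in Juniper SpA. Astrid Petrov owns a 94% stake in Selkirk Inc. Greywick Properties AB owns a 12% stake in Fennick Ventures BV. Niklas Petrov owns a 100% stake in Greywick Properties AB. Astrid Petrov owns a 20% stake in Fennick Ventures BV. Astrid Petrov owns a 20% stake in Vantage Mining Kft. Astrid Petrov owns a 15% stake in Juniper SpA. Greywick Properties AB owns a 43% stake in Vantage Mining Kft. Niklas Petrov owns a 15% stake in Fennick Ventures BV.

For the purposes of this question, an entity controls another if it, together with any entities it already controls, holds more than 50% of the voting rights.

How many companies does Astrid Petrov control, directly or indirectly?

Astrid holds 94% of Selkirk, so Astrid controls Selkirk.
Astrid and Selkirk together hold 20% + 35% = 55% of Vantage, so Astrid controls Vantage.
Astrid and Selkirk together hold 20% + 40% = 60% of Fennick, so Astrid controls Fennick.
No other company's threshold is met.
Astrid controls 3 companies.

3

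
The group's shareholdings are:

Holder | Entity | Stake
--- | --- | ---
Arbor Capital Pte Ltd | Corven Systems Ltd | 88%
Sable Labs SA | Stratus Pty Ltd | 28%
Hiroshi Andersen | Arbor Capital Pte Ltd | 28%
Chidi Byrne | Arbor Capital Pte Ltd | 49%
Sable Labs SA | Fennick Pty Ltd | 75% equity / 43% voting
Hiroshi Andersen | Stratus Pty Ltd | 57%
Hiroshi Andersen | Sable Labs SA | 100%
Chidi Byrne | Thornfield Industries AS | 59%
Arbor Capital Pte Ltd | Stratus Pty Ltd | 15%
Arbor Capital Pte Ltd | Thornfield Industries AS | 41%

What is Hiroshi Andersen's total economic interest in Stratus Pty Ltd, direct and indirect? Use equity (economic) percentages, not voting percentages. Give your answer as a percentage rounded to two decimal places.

Hiroshi reaches Stratus along 3 paths.
Via Arbor: 28% × 15% = 4.2%.
Direct stake: 57% = 57%.
Via Sable: 100% × 28% = 28%.
Total: 4.2% + 57% + 28% = 89.2%.
Rounded: 89.20%.

89.20%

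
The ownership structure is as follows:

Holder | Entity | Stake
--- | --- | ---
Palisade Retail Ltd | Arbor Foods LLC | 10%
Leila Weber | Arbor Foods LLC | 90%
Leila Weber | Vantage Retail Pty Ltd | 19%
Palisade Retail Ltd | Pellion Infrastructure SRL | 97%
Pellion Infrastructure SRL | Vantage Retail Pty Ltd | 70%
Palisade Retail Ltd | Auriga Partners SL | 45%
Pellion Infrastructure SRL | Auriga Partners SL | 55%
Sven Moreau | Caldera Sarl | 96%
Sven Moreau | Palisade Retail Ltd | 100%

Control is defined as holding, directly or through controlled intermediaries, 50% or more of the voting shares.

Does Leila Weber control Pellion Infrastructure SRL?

Leila holds 90% of Arbor, so Leila controls Arbor.
Neither Leila nor any entity Leila controls holds any voting interest in Pellion.
So Leila does not control Pellion.

No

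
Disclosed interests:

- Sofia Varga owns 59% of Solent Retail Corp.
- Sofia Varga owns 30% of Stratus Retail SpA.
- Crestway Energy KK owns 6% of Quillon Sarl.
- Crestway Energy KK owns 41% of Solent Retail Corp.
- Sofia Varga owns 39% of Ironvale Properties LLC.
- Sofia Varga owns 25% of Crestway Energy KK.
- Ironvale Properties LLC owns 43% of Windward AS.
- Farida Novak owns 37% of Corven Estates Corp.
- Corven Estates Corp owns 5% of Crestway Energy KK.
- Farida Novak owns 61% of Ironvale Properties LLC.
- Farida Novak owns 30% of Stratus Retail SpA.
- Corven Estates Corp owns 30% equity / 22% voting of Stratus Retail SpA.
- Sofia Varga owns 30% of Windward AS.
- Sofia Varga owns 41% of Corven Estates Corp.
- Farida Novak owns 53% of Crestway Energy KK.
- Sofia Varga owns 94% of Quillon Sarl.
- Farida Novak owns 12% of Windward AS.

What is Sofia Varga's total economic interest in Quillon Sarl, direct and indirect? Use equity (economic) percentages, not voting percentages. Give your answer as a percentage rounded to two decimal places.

Sofia reaches Quillon along 3 paths.
Via Corven → Crestway: 41% × 5% × 6% = 0.123%.
Via Crestway: 25% × 6% = 1.5%.
Direct stake: 94% = 94%.
Total: 0.123% + 1.5% + 94% = 95.623%.
Rounded: 95.62%.

95.62%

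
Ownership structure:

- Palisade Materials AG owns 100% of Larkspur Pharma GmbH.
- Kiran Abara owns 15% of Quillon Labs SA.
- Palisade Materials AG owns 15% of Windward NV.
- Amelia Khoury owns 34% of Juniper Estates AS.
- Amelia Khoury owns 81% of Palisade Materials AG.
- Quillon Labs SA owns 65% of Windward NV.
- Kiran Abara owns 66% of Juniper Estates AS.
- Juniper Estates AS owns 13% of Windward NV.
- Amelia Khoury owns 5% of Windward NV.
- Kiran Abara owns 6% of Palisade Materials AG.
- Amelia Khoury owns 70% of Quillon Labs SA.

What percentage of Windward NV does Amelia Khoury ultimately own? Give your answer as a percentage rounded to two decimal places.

67.07%

Amelia reaches Windward along 4 paths.
Via Juniper: 34% × 13% = 4.42%.
Via Quillon: 70% × 65% = 45.5%.
Via Palisade: 81% × 15% = 12.15%.
Direct stake: 5% = 5%.
Total: 4.42% + 45.5% + 12.15% + 5% = 67.07%.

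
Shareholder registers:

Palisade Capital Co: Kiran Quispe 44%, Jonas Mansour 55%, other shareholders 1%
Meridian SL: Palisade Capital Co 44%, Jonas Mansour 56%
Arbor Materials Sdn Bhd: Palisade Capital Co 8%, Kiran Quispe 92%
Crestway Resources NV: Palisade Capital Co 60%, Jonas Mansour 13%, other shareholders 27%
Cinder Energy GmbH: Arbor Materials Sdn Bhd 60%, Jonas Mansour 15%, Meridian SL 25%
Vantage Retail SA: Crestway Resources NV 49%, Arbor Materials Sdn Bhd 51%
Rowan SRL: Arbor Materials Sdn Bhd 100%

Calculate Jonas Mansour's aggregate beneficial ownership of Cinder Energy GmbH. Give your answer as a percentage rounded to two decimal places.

37.69%

Jonas reaches Cinder along 4 paths.
Via Palisade → Arbor: 55% × 8% × 60% = 2.64%.
Direct stake: 15% = 15%.
Via Palisade → Meridian: 55% × 44% × 25% = 6.05%.
Via Meridian: 56% × 25% = 14%.
Total: 2.64% + 15% + 6.05% + 14% = 37.69%.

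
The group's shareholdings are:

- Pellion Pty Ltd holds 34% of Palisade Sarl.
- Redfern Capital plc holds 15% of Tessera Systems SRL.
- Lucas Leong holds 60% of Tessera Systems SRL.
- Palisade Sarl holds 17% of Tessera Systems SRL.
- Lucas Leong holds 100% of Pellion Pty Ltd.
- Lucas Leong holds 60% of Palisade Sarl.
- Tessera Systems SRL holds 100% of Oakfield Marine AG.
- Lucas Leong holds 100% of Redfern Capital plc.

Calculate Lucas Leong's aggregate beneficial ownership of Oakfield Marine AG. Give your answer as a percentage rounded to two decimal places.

Lucas reaches Oakfield along 4 paths.
Via Redfern → Tessera: 100% × 15% × 100% = 15%.
Via Pellion → Palisade → Tessera: 100% × 34% × 17% × 100% = 5.78%.
Via Palisade → Tessera: 60% × 17% × 100% = 10.2%.
Via Tessera: 60% × 100% = 60%.
Total: 15% + 5.78% + 10.2% + 60% = 90.98%.

90.98%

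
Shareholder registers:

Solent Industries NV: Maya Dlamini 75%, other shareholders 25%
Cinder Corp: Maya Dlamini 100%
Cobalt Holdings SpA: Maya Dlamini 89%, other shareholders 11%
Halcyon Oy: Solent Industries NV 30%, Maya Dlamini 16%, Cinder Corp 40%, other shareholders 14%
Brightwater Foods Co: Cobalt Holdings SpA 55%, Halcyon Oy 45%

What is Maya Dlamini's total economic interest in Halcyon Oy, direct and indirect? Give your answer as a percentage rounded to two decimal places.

Maya reaches Halcyon along 3 paths.
Via Solent: 75% × 30% = 22.5%.
Direct stake: 16% = 16%.
Via Cinder: 100% × 40% = 40%.
Total: 22.5% + 16% + 40% = 78.5%.
Rounded: 78.50%.

78.50%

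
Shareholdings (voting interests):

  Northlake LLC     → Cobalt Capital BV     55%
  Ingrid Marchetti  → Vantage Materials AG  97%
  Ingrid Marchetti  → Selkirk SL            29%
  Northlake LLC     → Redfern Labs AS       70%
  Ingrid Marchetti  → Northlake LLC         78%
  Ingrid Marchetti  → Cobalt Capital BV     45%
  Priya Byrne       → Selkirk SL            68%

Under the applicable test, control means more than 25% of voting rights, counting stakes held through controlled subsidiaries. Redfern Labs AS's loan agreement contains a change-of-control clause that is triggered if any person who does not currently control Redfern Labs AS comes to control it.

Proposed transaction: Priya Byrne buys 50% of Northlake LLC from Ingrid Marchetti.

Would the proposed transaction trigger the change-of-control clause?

The purchase adds only to Priya's holdings (Ingrid's stake shrinks), so Priya is the only person who could newly come to control Redfern.
Priya holds 68% of Selkirk, so Priya controls Selkirk.
Neither Priya nor any entity Priya controls holds any voting interest in Redfern.
So before the transaction, Priya does not control Redfern.
After the purchase, Priya holds 50% of Northlake directly, and Ingrid's stake falls to 28%.
Priya holds 50% of Northlake, so Priya controls Northlake.
Northlake holds 70% of Redfern, so Priya controls Redfern.
Priya did not control Redfern before and does after, so the clause is triggered.

Yes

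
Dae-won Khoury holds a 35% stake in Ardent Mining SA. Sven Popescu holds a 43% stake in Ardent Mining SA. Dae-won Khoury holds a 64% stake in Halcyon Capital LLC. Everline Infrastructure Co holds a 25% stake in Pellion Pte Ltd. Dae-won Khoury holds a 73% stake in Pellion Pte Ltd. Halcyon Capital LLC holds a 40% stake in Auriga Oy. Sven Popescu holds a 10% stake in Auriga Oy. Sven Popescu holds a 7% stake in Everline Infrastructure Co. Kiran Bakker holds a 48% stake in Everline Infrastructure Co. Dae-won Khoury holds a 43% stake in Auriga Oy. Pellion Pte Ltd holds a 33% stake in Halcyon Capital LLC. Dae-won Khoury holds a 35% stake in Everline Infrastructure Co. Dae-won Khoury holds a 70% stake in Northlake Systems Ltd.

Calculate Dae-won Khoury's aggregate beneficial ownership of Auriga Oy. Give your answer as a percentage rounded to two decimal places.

Dae-won reaches Auriga along 4 paths.
Direct stake: 43% = 43%.
Via Pellion → Halcyon: 73% × 33% × 40% = 9.636%.
Via Everline → Pellion → Halcyon: 35% × 25% × 33% × 40% = 1.155%.
Via Halcyon: 64% × 40% = 25.6%.
Total: 43% + 9.636% + 1.155% + 25.6% = 79.391%.
Rounded: 79.39%.

79.39%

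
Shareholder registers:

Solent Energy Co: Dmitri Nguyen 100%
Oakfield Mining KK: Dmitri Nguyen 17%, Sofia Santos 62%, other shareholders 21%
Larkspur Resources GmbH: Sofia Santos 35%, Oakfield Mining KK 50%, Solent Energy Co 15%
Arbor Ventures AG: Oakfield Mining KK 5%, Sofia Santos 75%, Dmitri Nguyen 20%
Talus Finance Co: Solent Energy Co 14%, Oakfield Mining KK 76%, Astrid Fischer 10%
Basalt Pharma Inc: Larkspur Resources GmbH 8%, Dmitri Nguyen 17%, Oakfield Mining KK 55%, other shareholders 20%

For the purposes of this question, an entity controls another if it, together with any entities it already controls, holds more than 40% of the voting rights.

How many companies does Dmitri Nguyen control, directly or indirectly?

Dmitri holds 100% of Solent, so Dmitri controls Solent.
No other company's threshold is met.
Dmitri controls 1 company.

1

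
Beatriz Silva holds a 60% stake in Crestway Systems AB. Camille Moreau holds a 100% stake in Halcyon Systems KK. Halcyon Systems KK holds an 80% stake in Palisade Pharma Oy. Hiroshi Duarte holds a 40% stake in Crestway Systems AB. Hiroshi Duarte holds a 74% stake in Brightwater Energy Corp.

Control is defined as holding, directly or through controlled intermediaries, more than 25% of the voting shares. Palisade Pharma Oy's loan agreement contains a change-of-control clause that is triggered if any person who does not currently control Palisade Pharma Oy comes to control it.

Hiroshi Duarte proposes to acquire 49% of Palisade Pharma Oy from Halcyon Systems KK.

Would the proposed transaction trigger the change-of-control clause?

Yes

The purchase adds only to Hiroshi's holdings (Halcyon's stake shrinks), so Hiroshi is the only person who could newly come to control Palisade.
Hiroshi holds 74% of Brightwater, so Hiroshi controls Brightwater.
Hiroshi holds 40% of Crestway, so Hiroshi controls Crestway.
Neither Hiroshi nor any entity Hiroshi controls holds any voting interest in Palisade.
So before the transaction, Hiroshi does not control Palisade.
After the purchase, Hiroshi holds 49% of Palisade directly, and Halcyon's stake falls to 31%.
Hiroshi holds 49% of Palisade, so Hiroshi controls Palisade.
Hiroshi did not control Palisade before and does after, so the clause is triggered.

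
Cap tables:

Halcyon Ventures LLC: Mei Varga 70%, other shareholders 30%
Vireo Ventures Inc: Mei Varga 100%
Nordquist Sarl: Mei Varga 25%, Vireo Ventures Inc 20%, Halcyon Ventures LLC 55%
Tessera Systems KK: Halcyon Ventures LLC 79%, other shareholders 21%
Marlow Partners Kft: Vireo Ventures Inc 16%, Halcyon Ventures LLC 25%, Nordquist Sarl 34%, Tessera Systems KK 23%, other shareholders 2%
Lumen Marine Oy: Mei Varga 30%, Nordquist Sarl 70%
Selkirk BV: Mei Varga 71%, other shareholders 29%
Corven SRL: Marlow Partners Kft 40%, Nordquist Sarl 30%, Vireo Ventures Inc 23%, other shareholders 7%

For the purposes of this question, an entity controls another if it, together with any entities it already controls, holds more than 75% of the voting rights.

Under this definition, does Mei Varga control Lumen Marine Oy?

No

Mei holds 100% of Vireo, so Mei controls Vireo.
In Lumen, Mei's side holds only 30%, not > 75%.
So Mei does not control Lumen.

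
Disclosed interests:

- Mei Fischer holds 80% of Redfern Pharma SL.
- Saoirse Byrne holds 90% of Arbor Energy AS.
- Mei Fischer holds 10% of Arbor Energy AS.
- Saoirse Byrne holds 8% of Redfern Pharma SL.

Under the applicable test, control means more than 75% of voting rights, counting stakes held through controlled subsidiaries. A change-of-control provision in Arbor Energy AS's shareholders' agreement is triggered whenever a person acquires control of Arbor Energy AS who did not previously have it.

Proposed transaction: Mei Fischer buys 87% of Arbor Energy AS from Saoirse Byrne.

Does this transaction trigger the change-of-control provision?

Yes

The purchase adds only to Mei's holdings (Saoirse's stake shrinks), so Mei is the only person who could newly come to control Arbor.
Mei holds 80% of Redfern, so Mei controls Redfern.
In Arbor, Mei's side holds only 10%, not > 75%.
So before the transaction, Mei does not control Arbor.
After the purchase, Mei's direct stake in Arbor rises to 10% + 87% = 97%, and Saoirse's stake falls to 3%.
Mei holds 97% of Arbor, so Mei controls Arbor.
Mei did not control Arbor before and does after, so the clause is triggered.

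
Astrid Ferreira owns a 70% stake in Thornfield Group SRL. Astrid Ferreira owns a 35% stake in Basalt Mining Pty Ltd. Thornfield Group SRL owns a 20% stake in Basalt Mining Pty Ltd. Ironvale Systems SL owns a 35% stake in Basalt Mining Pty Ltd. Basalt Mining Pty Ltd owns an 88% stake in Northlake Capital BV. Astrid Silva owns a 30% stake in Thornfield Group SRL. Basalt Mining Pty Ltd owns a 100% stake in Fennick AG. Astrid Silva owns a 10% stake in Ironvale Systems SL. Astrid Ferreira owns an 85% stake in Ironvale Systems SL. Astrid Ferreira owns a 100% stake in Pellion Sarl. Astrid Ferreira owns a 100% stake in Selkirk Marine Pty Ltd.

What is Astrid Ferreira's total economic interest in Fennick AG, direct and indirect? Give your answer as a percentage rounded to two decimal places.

Astrid Ferreira reaches Fennick along 3 paths.
Via Basalt: 35% × 100% = 35%.
Via Ironvale → Basalt: 85% × 35% × 100% = 29.75%.
Via Thornfield → Basalt: 70% × 20% × 100% = 14%.
Total: 35% + 29.75% + 14% = 78.75%.

78.75%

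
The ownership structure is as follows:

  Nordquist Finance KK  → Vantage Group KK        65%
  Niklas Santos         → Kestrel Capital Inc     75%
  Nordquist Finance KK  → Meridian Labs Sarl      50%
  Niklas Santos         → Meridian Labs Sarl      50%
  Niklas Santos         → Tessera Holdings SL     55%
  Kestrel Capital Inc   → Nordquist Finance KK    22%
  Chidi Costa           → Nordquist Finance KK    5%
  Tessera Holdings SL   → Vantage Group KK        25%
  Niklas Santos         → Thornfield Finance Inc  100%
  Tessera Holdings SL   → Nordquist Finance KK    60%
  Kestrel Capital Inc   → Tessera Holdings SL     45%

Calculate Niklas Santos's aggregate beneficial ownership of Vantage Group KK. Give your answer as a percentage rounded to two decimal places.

Niklas reaches Vantage along 5 paths.
Via Tessera → Nordquist: 55% × 60% × 65% = 21.45%.
Via Kestrel → Tessera → Nordquist: 75% × 45% × 60% × 65% = 13.1625%.
Via Kestrel → Nordquist: 75% × 22% × 65% = 10.725%.
Via Tessera: 55% × 25% = 13.75%.
Via Kestrel → Tessera: 75% × 45% × 25% = 8.4375%.
Total: 21.45% + 13.1625% + 10.725% + 13.75% + 8.4375% = 67.525%.
Rounded: 67.53%.

67.53%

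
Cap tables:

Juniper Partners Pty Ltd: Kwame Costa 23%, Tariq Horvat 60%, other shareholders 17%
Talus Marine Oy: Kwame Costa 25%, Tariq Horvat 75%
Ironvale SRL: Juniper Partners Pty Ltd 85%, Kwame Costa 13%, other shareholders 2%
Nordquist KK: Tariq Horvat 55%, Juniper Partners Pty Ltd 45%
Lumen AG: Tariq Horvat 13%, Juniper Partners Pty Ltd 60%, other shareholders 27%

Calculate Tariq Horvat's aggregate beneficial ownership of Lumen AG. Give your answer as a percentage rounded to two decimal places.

49.00%

Tariq reaches Lumen along 2 paths.
Direct stake: 13% = 13%.
Via Juniper: 60% × 60% = 36%.
Total: 13% + 36% = 49%.
Rounded: 49.00%.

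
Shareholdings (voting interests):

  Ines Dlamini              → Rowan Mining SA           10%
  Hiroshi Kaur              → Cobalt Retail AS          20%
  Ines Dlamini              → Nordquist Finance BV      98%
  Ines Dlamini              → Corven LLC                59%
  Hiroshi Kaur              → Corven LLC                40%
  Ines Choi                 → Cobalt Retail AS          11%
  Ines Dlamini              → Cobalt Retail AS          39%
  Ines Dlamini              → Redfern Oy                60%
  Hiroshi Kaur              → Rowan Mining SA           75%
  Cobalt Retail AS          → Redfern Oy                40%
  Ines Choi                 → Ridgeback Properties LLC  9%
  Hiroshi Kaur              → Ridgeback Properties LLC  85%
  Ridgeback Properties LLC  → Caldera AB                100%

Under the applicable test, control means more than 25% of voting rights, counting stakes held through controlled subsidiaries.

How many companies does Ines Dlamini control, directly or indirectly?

4

Ines Dlamini holds 39% of Cobalt, so Ines Dlamini controls Cobalt.
Ines Dlamini holds 59% of Corven, so Ines Dlamini controls Corven.
Ines Dlamini and Cobalt together hold 60% + 40% = 100% of Redfern, so Ines Dlamini controls Redfern.
Ines Dlamini holds 98% of Nordquist, so Ines Dlamini controls Nordquist.
No other company's threshold is met.
Ines Dlamini controls 4 companies.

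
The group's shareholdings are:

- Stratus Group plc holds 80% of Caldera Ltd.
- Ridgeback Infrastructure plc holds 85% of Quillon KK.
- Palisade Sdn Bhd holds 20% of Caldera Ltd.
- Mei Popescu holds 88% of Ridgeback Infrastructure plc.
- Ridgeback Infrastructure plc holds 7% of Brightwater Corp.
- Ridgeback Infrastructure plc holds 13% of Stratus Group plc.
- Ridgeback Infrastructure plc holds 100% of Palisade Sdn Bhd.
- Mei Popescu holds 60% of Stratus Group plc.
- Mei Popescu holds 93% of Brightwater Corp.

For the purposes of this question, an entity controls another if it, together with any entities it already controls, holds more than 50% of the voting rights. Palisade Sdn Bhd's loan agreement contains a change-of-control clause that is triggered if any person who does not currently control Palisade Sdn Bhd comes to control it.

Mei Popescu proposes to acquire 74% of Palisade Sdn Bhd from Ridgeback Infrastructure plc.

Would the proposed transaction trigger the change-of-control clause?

The purchase adds only to Mei's holdings (Ridgeback's stake shrinks), so Mei is the only person who could newly come to control Palisade.
Mei holds 88% of Ridgeback, so Mei controls Ridgeback.
Ridgeback holds 100% of Palisade, so Mei controls Palisade.
So Mei already controls Palisade before the transaction.
After the purchase, Mei holds 74% of Palisade directly, and Ridgeback's stake falls to 26%.
Mei controlled Palisade already, so this is not a new person acquiring control; every other person's position is unchanged or reduced.
No new person acquires control, so the clause is not triggered.

No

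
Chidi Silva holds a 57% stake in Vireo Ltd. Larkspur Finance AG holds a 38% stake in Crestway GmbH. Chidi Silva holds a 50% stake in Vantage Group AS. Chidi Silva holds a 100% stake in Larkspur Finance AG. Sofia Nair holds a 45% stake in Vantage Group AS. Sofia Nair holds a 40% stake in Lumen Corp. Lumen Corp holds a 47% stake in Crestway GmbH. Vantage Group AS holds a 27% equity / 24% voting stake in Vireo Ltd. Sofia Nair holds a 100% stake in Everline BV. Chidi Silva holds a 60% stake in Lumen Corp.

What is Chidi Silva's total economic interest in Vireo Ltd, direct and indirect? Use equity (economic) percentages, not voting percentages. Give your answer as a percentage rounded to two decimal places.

Chidi reaches Vireo along 2 paths.
Direct stake: 57% = 57%.
Via Vantage: 50% × 27% = 13.5%.
Total: 57% + 13.5% = 70.5%.
Rounded: 70.50%.

70.50%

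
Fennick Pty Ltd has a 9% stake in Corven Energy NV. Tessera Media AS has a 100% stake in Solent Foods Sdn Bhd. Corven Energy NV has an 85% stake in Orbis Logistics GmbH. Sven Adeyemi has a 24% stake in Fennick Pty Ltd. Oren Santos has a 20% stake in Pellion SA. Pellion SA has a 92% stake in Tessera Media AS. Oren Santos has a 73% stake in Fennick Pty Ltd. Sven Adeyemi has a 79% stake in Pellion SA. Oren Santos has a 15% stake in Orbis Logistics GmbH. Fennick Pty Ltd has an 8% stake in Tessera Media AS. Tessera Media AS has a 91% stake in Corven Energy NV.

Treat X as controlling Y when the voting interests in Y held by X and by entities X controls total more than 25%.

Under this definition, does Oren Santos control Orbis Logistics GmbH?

Oren holds 73% of Fennick, so Oren controls Fennick.
In Orbis, Oren's side holds only 15%, not > 25%.
So Oren does not control Orbis.

No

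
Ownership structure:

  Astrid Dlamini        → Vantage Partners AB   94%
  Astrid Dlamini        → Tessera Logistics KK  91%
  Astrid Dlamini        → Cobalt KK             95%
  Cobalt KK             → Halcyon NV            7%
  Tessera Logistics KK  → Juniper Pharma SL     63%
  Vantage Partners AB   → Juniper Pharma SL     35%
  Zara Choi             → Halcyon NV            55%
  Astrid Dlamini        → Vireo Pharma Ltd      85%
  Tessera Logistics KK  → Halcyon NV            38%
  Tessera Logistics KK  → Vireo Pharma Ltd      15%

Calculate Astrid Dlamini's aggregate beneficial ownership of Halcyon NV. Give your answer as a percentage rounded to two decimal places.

Astrid reaches Halcyon along 2 paths.
Via Cobalt: 95% × 7% = 6.65%.
Via Tessera: 91% × 38% = 34.58%.
Total: 6.65% + 34.58% = 41.23%.

41.23%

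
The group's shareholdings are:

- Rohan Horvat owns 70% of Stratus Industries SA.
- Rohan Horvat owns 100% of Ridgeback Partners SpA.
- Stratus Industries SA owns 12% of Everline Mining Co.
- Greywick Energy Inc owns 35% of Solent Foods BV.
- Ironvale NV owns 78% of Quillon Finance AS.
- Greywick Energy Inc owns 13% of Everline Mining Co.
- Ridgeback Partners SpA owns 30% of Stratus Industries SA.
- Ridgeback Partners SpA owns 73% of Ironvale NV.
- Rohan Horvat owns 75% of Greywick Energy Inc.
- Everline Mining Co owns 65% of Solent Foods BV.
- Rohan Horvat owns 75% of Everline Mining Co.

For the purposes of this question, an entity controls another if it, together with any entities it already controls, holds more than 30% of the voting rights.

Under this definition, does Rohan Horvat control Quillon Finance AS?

Rohan holds 100% of Ridgeback, so Rohan controls Ridgeback.
Ridgeback holds 73% of Ironvale, so Rohan controls Ironvale.
Ironvale holds 78% of Quillon, so Rohan controls Quillon.

Yes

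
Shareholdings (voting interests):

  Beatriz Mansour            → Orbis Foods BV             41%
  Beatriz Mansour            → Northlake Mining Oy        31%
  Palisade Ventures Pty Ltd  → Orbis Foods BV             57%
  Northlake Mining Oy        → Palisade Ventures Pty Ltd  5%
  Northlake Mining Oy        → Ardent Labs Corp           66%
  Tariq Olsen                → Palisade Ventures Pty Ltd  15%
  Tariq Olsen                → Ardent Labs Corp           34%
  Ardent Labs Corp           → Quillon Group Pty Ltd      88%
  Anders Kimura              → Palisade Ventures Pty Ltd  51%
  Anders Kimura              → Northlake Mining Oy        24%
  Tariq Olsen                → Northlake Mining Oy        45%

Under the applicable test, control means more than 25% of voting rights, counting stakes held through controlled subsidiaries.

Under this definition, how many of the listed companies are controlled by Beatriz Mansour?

Beatriz holds 31% of Northlake, so Beatriz controls Northlake.
Northlake holds 66% of Ardent, so Beatriz controls Ardent.
Ardent holds 88% of Quillon, so Beatriz controls Quillon.
Beatriz holds 41% of Orbis, so Beatriz controls Orbis.
No other company's threshold is met.
Beatriz controls 4 companies.

4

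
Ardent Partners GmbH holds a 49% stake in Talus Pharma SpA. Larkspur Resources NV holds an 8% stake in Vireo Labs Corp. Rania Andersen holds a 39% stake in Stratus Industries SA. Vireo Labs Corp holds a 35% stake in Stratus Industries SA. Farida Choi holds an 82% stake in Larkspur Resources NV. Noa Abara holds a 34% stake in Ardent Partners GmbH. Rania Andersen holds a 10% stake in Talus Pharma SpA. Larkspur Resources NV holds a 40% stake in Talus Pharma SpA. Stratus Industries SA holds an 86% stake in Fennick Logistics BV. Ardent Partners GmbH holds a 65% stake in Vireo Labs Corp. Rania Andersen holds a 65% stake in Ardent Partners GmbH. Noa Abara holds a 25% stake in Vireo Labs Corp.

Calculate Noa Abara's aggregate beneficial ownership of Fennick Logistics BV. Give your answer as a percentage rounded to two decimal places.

14.18%

Noa reaches Fennick along 2 paths.
Via Ardent → Vireo → Stratus: 34% × 65% × 35% × 86% = 6.6521%.
Via Vireo → Stratus: 25% × 35% × 86% = 7.525%.
Total: 6.6521% + 7.525% = 14.1771%.
Rounded: 14.18%.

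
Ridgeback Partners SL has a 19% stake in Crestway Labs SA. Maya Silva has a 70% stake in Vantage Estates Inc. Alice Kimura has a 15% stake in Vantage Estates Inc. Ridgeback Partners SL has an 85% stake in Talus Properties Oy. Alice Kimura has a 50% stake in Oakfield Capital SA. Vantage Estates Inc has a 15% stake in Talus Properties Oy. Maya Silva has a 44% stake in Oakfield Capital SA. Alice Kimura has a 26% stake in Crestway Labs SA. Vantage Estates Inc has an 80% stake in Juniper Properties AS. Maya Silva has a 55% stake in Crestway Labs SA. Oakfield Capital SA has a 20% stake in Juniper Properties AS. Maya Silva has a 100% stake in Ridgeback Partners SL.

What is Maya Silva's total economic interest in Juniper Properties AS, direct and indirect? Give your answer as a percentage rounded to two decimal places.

Maya reaches Juniper along 2 paths.
Via Vantage: 70% × 80% = 56%.
Via Oakfield: 44% × 20% = 8.8%.
Total: 56% + 8.8% = 64.8%.
Rounded: 64.80%.

64.80%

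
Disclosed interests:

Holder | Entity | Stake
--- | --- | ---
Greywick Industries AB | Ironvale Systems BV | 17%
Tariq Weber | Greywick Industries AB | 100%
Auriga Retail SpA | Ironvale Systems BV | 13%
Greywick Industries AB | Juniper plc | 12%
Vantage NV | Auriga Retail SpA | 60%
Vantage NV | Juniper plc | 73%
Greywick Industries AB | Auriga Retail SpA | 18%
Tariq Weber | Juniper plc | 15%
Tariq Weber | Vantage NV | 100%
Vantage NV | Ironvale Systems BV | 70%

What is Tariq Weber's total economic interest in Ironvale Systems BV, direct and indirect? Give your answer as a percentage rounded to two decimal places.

Tariq reaches Ironvale along 4 paths.
Via Greywick → Auriga: 100% × 18% × 13% = 2.34%.
Via Vantage → Auriga: 100% × 60% × 13% = 7.8%.
Via Greywick: 100% × 17% = 17%.
Via Vantage: 100% × 70% = 70%.
Total: 2.34% + 7.8% + 17% + 70% = 97.14%.

97.14%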